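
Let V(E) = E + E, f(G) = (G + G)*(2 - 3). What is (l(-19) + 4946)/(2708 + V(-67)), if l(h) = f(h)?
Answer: 2492/1287 ≈ 1.9363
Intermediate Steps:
f(G) = -2*G (f(G) = (2*G)*(-1) = -2*G)
l(h) = -2*h
V(E) = 2*E
(l(-19) + 4946)/(2708 + V(-67)) = (-2*(-19) + 4946)/(2708 + 2*(-67)) = (38 + 4946)/(2708 - 134) = 4984/2574 = 4984*(1/2574) = 2492/1287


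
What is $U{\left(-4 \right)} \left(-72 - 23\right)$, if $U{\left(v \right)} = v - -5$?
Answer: $-95$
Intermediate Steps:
$U{\left(v \right)} = 5 + v$ ($U{\left(v \right)} = v + 5 = 5 + v$)
$U{\left(-4 \right)} \left(-72 - 23\right) = \left(5 - 4\right) \left(-72 - 23\right) = 1 \left(-95\right) = -95$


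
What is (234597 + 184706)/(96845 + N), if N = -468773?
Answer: -419303/371928 ≈ -1.1274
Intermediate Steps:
(234597 + 184706)/(96845 + N) = (234597 + 184706)/(96845 - 468773) = 419303/(-371928) = 419303*(-1/371928) = -419303/371928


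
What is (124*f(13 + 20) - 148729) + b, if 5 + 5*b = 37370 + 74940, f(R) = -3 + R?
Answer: -122548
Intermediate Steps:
b = 22461 (b = -1 + (37370 + 74940)/5 = -1 + (⅕)*112310 = -1 + 22462 = 22461)
(124*f(13 + 20) - 148729) + b = (124*(-3 + (13 + 20)) - 148729) + 22461 = (124*(-3 + 33) - 148729) + 22461 = (124*30 - 148729) + 22461 = (3720 - 148729) + 22461 = -145009 + 22461 = -122548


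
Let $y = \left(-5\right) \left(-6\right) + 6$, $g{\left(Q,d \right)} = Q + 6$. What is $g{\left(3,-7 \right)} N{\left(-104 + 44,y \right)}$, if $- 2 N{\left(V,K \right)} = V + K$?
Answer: $108$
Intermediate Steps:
$g{\left(Q,d \right)} = 6 + Q$
$y = 36$ ($y = 30 + 6 = 36$)
$N{\left(V,K \right)} = - \frac{K}{2} - \frac{V}{2}$ ($N{\left(V,K \right)} = - \frac{V + K}{2} = - \frac{K + V}{2} = - \frac{K}{2} - \frac{V}{2}$)
$g{\left(3,-7 \right)} N{\left(-104 + 44,y \right)} = \left(6 + 3\right) \left(\left(- \frac{1}{2}\right) 36 - \frac{-104 + 44}{2}\right) = 9 \left(-18 - -30\right) = 9 \left(-18 + 30\right) = 9 \cdot 12 = 108$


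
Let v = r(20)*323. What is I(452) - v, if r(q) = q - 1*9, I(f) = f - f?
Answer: -3553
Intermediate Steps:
I(f) = 0
r(q) = -9 + q (r(q) = q - 9 = -9 + q)
v = 3553 (v = (-9 + 20)*323 = 11*323 = 3553)
I(452) - v = 0 - 1*3553 = 0 - 3553 = -3553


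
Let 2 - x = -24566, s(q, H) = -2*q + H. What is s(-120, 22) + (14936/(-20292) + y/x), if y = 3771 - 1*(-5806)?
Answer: 32610814777/124633464 ≈ 261.65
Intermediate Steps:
y = 9577 (y = 3771 + 5806 = 9577)
s(q, H) = H - 2*q
x = 24568 (x = 2 - 1*(-24566) = 2 + 24566 = 24568)
s(-120, 22) + (14936/(-20292) + y/x) = (22 - 2*(-120)) + (14936/(-20292) + 9577/24568) = (22 + 240) + (14936*(-1/20292) + 9577*(1/24568)) = 262 + (-3734/5073 + 9577/24568) = 262 - 43152791/124633464 = 32610814777/124633464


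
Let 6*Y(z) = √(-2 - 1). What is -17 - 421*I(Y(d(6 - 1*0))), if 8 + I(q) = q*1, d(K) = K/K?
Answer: 3351 - 421*I*√3/6 ≈ 3351.0 - 121.53*I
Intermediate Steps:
d(K) = 1
Y(z) = I*√3/6 (Y(z) = √(-2 - 1)/6 = √(-3)/6 = (I*√3)/6 = I*√3/6)
I(q) = -8 + q (I(q) = -8 + q*1 = -8 + q)
-17 - 421*I(Y(d(6 - 1*0))) = -17 - 421*(-8 + I*√3/6) = -17 + (3368 - 421*I*√3/6) = 3351 - 421*I*√3/6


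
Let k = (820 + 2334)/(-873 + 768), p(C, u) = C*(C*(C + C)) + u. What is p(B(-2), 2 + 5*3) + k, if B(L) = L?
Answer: -3049/105 ≈ -29.038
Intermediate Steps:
p(C, u) = u + 2*C**3 (p(C, u) = C*(C*(2*C)) + u = C*(2*C**2) + u = 2*C**3 + u = u + 2*C**3)
k = -3154/105 (k = 3154/(-105) = 3154*(-1/105) = -3154/105 ≈ -30.038)
p(B(-2), 2 + 5*3) + k = ((2 + 5*3) + 2*(-2)**3) - 3154/105 = ((2 + 15) + 2*(-8)) - 3154/105 = (17 - 16) - 3154/105 = 1 - 3154/105 = -3049/105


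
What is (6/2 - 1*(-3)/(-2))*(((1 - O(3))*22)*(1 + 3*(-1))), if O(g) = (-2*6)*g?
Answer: -2442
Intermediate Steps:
O(g) = -12*g
(6/2 - 1*(-3)/(-2))*(((1 - O(3))*22)*(1 + 3*(-1))) = (6/2 - 1*(-3)/(-2))*(((1 - (-12)*3)*22)*(1 + 3*(-1))) = (6*(½) + 3*(-½))*(((1 - 1*(-36))*22)*(1 - 3)) = (3 - 3/2)*(((1 + 36)*22)*(-2)) = 3*((37*22)*(-2))/2 = 3*(814*(-2))/2 = (3/2)*(-1628) = -2442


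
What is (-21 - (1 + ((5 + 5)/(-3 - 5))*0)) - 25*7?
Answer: -197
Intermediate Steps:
(-21 - (1 + ((5 + 5)/(-3 - 5))*0)) - 25*7 = (-21 - (1 + (10/(-8))*0)) - 175 = (-21 - (1 + (10*(-⅛))*0)) - 175 = (-21 - (1 - 5/4*0)) - 175 = (-21 - (1 + 0)) - 175 = (-21 - 1*1) - 175 = (-21 - 1) - 175 = -22 - 175 = -197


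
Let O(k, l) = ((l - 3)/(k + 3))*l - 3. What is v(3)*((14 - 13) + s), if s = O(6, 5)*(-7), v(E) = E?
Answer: 128/3 ≈ 42.667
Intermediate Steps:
O(k, l) = -3 + l*(-3 + l)/(3 + k) (O(k, l) = ((-3 + l)/(3 + k))*l - 3 = l*(-3 + l)/(3 + k) - 3 = -3 + l*(-3 + l)/(3 + k))
s = 119/9 (s = ((-9 + 5² - 3*6 - 3*5)/(3 + 6))*(-7) = ((-9 + 25 - 18 - 15)/9)*(-7) = ((⅑)*(-17))*(-7) = -17/9*(-7) = 119/9 ≈ 13.222)
v(3)*((14 - 13) + s) = 3*((14 - 13) + 119/9) = 3*(1 + 119/9) = 3*(128/9) = 128/3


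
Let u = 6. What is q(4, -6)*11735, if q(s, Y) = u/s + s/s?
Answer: 58675/2 ≈ 29338.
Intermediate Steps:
q(s, Y) = 1 + 6/s (q(s, Y) = 6/s + s/s = 6/s + 1 = 1 + 6/s)
q(4, -6)*11735 = ((6 + 4)/4)*11735 = ((¼)*10)*11735 = (5/2)*11735 = 58675/2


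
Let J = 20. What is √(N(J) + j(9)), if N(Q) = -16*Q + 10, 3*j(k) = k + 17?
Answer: 2*I*√678/3 ≈ 17.359*I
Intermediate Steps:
j(k) = 17/3 + k/3 (j(k) = (k + 17)/3 = (17 + k)/3 = 17/3 + k/3)
N(Q) = 10 - 16*Q
√(N(J) + j(9)) = √((10 - 16*20) + (17/3 + (⅓)*9)) = √((10 - 320) + (17/3 + 3)) = √(-310 + 26/3) = √(-904/3) = 2*I*√678/3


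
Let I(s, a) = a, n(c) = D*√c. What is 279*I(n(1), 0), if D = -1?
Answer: 0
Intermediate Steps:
n(c) = -√c
279*I(n(1), 0) = 279*0 = 0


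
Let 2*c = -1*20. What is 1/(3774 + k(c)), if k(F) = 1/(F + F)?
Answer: 20/75479 ≈ 0.00026497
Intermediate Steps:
c = -10 (c = (-1*20)/2 = (1/2)*(-20) = -10)
k(F) = 1/(2*F)
1/(3774 + k(c)) = 1/(3774 + (1/2)/(-10)) = 1/(3774 + (1/2)*(-1/10)) = 1/(3774 - 1/20) = 1/(75479/20) = 20/75479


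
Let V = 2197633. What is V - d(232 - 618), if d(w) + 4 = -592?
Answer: 2198229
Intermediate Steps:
d(w) = -596 (d(w) = -4 - 592 = -596)
V - d(232 - 618) = 2197633 - 1*(-596) = 2197633 + 596 = 2198229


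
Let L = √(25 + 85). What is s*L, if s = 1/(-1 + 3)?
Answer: √110/2 ≈ 5.2440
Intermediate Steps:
L = √110 ≈ 10.488
s = ½ (s = 1/2 = ½ ≈ 0.50000)
s*L = √110/2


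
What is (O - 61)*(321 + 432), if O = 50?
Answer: -8283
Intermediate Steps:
(O - 61)*(321 + 432) = (50 - 61)*(321 + 432) = -11*753 = -8283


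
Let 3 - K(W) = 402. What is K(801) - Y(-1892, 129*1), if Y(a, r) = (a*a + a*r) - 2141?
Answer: -3333854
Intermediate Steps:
K(W) = -399 (K(W) = 3 - 1*402 = 3 - 402 = -399)
Y(a, r) = -2141 + a² + a*r (Y(a, r) = (a² + a*r) - 2141 = -2141 + a² + a*r)
K(801) - Y(-1892, 129*1) = -399 - (-2141 + (-1892)² - 244068) = -399 - (-2141 + 3579664 - 1892*129) = -399 - (-2141 + 3579664 - 244068) = -399 - 1*3333455 = -399 - 3333455 = -3333854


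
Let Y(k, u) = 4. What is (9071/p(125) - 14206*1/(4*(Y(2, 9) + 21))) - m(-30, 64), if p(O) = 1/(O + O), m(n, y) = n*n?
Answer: 113335397/50 ≈ 2.2667e+6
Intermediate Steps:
m(n, y) = n**2
p(O) = 1/(2*O)
(9071/p(125) - 14206*1/(4*(Y(2, 9) + 21))) - m(-30, 64) = (9071/(((1/2)/125)) - 14206*1/(4*(4 + 21))) - 1*(-30)**2 = (9071/(((1/2)*(1/125))) - 14206/(4*25)) - 1*900 = (9071/(1/250) - 14206/100) - 900 = (9071*250 - 14206*1/100) - 900 = (2267750 - 7103/50) - 900 = 113380397/50 - 900 = 113335397/50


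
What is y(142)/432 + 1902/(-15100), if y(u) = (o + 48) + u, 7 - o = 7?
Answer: 255917/815400 ≈ 0.31385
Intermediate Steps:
o = 0 (o = 7 - 1*7 = 7 - 7 = 0)
y(u) = 48 + u (y(u) = (0 + 48) + u = 48 + u)
y(142)/432 + 1902/(-15100) = (48 + 142)/432 + 1902/(-15100) = 190*(1/432) + 1902*(-1/15100) = 95/216 - 951/7550 = 255917/815400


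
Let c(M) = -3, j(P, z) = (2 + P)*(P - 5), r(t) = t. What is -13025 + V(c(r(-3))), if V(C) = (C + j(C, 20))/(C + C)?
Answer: -78155/6 ≈ -13026.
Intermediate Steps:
j(P, z) = (-5 + P)*(2 + P) (j(P, z) = (2 + P)*(-5 + P) = (-5 + P)*(2 + P))
V(C) = (-10 + C² - 2*C)/(2*C) (V(C) = (C + (-10 + C² - 3*C))/(C + C) = (-10 + C² - 2*C)/((2*C)) = (-10 + C² - 2*C)*(1/(2*C)) = (-10 + C² - 2*C)/(2*C))
-13025 + V(c(r(-3))) = -13025 + (-1 + (½)*(-3) - 5/(-3)) = -13025 + (-1 - 3/2 - 5*(-⅓)) = -13025 + (-1 - 3/2 + 5/3) = -13025 - ⅚ = -78155/6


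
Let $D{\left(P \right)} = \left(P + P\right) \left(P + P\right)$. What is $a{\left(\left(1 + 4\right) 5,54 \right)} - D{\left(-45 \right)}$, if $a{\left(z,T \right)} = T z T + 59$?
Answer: $64859$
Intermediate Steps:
$a{\left(z,T \right)} = 59 + z T^{2}$ ($a{\left(z,T \right)} = z T^{2} + 59 = 59 + z T^{2}$)
$D{\left(P \right)} = 4 P^{2}$ ($D{\left(P \right)} = 2 P 2 P = 4 P^{2}$)
$a{\left(\left(1 + 4\right) 5,54 \right)} - D{\left(-45 \right)} = \left(59 + \left(1 + 4\right) 5 \cdot 54^{2}\right) - 4 \left(-45\right)^{2} = \left(59 + 5 \cdot 5 \cdot 2916\right) - 4 \cdot 2025 = \left(59 + 25 \cdot 2916\right) - 8100 = \left(59 + 72900\right) - 8100 = 72959 - 8100 = 64859$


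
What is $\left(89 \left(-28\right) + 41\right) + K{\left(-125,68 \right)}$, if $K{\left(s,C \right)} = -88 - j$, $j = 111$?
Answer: $-2650$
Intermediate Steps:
$K{\left(s,C \right)} = -199$ ($K{\left(s,C \right)} = -88 - 111 = -199$)
$\left(89 \left(-28\right) + 41\right) + K{\left(-125,68 \right)} = \left(89 \left(-28\right) + 41\right) - 199 = \left(-2492 + 41\right) - 199 = -2451 - 199 = -2650$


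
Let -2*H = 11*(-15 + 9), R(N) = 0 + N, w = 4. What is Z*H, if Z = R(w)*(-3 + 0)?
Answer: -396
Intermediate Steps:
R(N) = N
H = 33 (H = -11*(-15 + 9)/2 = -11*(-6)/2 = -½*(-66) = 33)
Z = -12 (Z = 4*(-3 + 0) = 4*(-3) = -12)
Z*H = -12*33 = -396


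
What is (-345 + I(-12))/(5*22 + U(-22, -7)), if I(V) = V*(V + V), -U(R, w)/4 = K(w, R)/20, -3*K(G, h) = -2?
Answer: -855/1648 ≈ -0.51881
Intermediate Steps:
K(G, h) = 2/3 (K(G, h) = -1/3*(-2) = 2/3)
U(R, w) = -2/15 (U(R, w) = -8/(3*20) = -4*1/30 = -2/15)
I(V) = 2*V**2 (I(V) = V*(2*V) = 2*V**2)
(-345 + I(-12))/(5*22 + U(-22, -7)) = (-345 + 2*(-12)**2)/(5*22 - 2/15) = (-345 + 2*144)/(110 - 2/15) = (-345 + 288)/(1648/15) = -57*15/1648 = -855/1648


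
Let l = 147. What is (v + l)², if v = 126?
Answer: 74529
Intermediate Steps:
(v + l)² = (126 + 147)² = 273² = 74529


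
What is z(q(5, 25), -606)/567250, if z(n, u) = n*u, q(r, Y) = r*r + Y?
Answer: -606/11345 ≈ -0.053416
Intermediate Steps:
q(r, Y) = Y + r² (q(r, Y) = r² + Y = Y + r²)
z(q(5, 25), -606)/567250 = ((25 + 5²)*(-606))/567250 = ((25 + 25)*(-606))*(1/567250) = (50*(-606))*(1/567250) = -30300*1/567250 = -606/11345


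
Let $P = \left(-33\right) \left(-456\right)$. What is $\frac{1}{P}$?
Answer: $\frac{1}{15048} \approx 6.6454 \cdot 10^{-5}$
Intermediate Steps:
$P = 15048$
$\frac{1}{P} = \frac{1}{15048}$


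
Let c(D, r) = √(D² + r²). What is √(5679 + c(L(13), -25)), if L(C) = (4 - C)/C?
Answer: √(959751 + 13*√105706)/13 ≈ 75.525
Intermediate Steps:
L(C) = (4 - C)/C
√(5679 + c(L(13), -25)) = √(5679 + √(((4 - 1*13)/13)² + (-25)²)) = √(5679 + √(((4 - 13)/13)² + 625)) = √(5679 + √(((1/13)*(-9))² + 625)) = √(5679 + √((-9/13)² + 625)) = √(5679 + √(81/169 + 625)) = √(5679 + √(105706/169)) = √(5679 + √105706/13)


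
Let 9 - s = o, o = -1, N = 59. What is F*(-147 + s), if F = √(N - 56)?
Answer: -137*√3 ≈ -237.29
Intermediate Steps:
F = √3 (F = √(59 - 56) = √3 ≈ 1.7320)
s = 10 (s = 9 - 1*(-1) = 9 + 1 = 10)
F*(-147 + s) = √3*(-147 + 10) = √3*(-137) = -137*√3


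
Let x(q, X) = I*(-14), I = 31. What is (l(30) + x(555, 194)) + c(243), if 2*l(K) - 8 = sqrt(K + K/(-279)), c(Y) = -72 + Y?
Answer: -259 + sqrt(64635)/93 ≈ -256.27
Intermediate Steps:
x(q, X) = -434 (x(q, X) = 31*(-14) = -434)
l(K) = 4 + sqrt(8618)*sqrt(K)/186 (l(K) = 4 + sqrt(K + K/(-279))/2 = 4 + sqrt(K + K*(-1/279))/2 = 4 + sqrt(K - K/279)/2 = 4 + sqrt(278*K/279)/2 = 4 + (sqrt(8618)*sqrt(K)/93)/2 = 4 + sqrt(8618)*sqrt(K)/186)
(l(30) + x(555, 194)) + c(243) = ((4 + sqrt(8618)*sqrt(30)/186) - 434) + (-72 + 243) = ((4 + sqrt(64635)/93) - 434) + 171 = (-430 + sqrt(64635)/93) + 171 = -259 + sqrt(64635)/93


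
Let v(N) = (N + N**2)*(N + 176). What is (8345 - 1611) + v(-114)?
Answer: 805418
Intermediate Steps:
v(N) = (176 + N)*(N + N**2) (v(N) = (N + N**2)*(176 + N) = (176 + N)*(N + N**2))
(8345 - 1611) + v(-114) = (8345 - 1611) - 114*(176 + (-114)**2 + 177*(-114)) = 6734 - 114*(176 + 12996 - 20178) = 6734 - 114*(-7006) = 6734 + 798684 = 805418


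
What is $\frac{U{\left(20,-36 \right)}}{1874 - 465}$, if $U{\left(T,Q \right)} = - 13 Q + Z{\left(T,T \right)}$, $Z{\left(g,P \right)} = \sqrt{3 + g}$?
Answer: $\frac{468}{1409} + \frac{\sqrt{23}}{1409} \approx 0.33555$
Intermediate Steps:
$U{\left(T,Q \right)} = \sqrt{3 + T} - 13 Q$ ($U{\left(T,Q \right)} = - 13 Q + \sqrt{3 + T} = \sqrt{3 + T} - 13 Q$)
$\frac{U{\left(20,-36 \right)}}{1874 - 465} = \frac{\sqrt{3 + 20} - -468}{1874 - 465} = \frac{\sqrt{23} + 468}{1409} = \frac{468 + \sqrt{23}}{1409} = \frac{468}{1409} + \frac{\sqrt{23}}{1409}$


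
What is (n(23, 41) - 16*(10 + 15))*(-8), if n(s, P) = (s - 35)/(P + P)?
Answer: 131248/41 ≈ 3201.2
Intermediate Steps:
n(s, P) = (-35 + s)/(2*P) (n(s, P) = (-35 + s)/((2*P)) = (-35 + s)*(1/(2*P)) = (-35 + s)/(2*P))
(n(23, 41) - 16*(10 + 15))*(-8) = ((½)*(-35 + 23)/41 - 16*(10 + 15))*(-8) = ((½)*(1/41)*(-12) - 16*25)*(-8) = (-6/41 - 1*400)*(-8) = (-6/41 - 400)*(-8) = -16406/41*(-8) = 131248/41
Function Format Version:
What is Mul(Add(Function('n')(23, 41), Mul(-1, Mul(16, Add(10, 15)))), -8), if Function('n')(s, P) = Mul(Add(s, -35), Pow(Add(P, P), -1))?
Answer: Rational(131248, 41) ≈ 3201.2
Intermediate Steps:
Function('n')(s, P) = Mul(Rational(1, 2), Pow(P, -1), Add(-35, s)) (Function('n')(s, P) = Mul(Add(-35, s), Pow(Mul(2, P), -1)) = Mul(Add(-35, s), Mul(Rational(1, 2), Pow(P, -1))) = Mul(Rational(1, 2), Pow(P, -1), Add(-35, s)))
Mul(Add(Function('n')(23, 41), Mul(-1, Mul(16, Add(10, 15)))), -8) = Mul(Add(Mul(Rational(1, 2), Pow(41, -1), Add(-35, 23)), Mul(-1, Mul(16, Add(10, 15)))), -8) = Mul(Add(Mul(Rational(1, 2), Rational(1, 41), -12), Mul(-1, Mul(16, 25))), -8) = Mul(Add(Rational(-6, 41), Mul(-1, 400)), -8) = Mul(Add(Rational(-6, 41), -400), -8) = Mul(Rational(-16406, 41), -8) = Rational(131248, 41)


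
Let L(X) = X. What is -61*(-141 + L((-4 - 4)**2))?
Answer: 4697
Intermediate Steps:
-61*(-141 + L((-4 - 4)**2)) = -61*(-141 + (-4 - 4)**2) = -61*(-141 + (-8)**2) = -61*(-141 + 64) = -61*(-77) = 4697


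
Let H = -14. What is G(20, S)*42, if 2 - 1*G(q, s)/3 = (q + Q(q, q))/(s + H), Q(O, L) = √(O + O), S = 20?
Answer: -168 - 42*√10 ≈ -300.82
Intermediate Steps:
Q(O, L) = √2*√O (Q(O, L) = √(2*O) = √2*√O)
G(q, s) = 6 - 3*(q + √2*√q)/(-14 + s) (G(q, s) = 6 - 3*(q + √2*√q)/(s - 14) = 6 - 3*(q + √2*√q)/(-14 + s))
G(20, S)*42 = (3*(-28 - 1*20 + 2*20 - √2*√20)/(-14 + 20))*42 = (3*(-28 - 20 + 40 - √2*2*√5)/6)*42 = (3*(⅙)*(-28 - 20 + 40 - 2*√10))*42 = (3*(⅙)*(-8 - 2*√10))*42 = (-4 - √10)*42 = -168 - 42*√10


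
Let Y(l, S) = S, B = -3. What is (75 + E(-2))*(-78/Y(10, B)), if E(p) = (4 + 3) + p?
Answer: 2080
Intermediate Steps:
E(p) = 7 + p
(75 + E(-2))*(-78/Y(10, B)) = (75 + (7 - 2))*(-78/(-3)) = (75 + 5)*(-78*(-⅓)) = 80*26 = 2080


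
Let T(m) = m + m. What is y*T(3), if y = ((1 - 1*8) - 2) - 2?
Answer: -66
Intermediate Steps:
T(m) = 2*m
y = -11 (y = ((1 - 8) - 2) - 2 = (-7 - 2) - 2 = -9 - 2 = -11)
y*T(3) = -22*3 = -11*6 = -66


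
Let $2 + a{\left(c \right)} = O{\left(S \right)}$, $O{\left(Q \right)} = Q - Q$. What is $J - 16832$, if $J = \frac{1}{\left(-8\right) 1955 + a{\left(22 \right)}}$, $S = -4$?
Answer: $- \frac{263286145}{15642} \approx -16832.0$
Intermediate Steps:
$O{\left(Q \right)} = 0$
$a{\left(c \right)} = -2$ ($a{\left(c \right)} = -2 + 0 = -2$)
$J = - \frac{1}{15642}$ ($J = \frac{1}{\left(-8\right) 1955 - 2} = \frac{1}{-15640 - 2} = \frac{1}{-15642} = - \frac{1}{15642} \approx -6.393 \cdot 10^{-5}$)
$J - 16832 = - \frac{1}{15642} - 16832 = - \frac{263286145}{15642}$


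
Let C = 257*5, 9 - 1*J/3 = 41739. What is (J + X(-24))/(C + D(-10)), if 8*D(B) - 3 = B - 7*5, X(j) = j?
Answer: -500856/5119 ≈ -97.843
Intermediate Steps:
J = -125190 (J = 27 - 3*41739 = 27 - 125217 = -125190)
C = 1285
D(B) = -4 + B/8 (D(B) = 3/8 + (B - 7*5)/8 = 3/8 + (B - 35)/8 = 3/8 + (-35 + B)/8 = 3/8 + (-35/8 + B/8) = -4 + B/8)
(J + X(-24))/(C + D(-10)) = (-125190 - 24)/(1285 + (-4 + (⅛)*(-10))) = -125214/(1285 + (-4 - 5/4)) = -125214/(1285 - 21/4) = -125214/5119/4 = -125214*4/5119 = -500856/5119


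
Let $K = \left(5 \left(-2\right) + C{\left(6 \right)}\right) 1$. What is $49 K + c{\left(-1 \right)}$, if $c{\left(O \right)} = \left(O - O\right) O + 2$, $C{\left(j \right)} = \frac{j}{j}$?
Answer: $-439$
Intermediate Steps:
$C{\left(j \right)} = 1$
$c{\left(O \right)} = 2$ ($c{\left(O \right)} = 0 O + 2 = 0 + 2 = 2$)
$K = -9$ ($K = \left(5 \left(-2\right) + 1\right) 1 = \left(-10 + 1\right) 1 = \left(-9\right) 1 = -9$)
$49 K + c{\left(-1 \right)} = 49 \left(-9\right) + 2 = -441 + 2 = -439$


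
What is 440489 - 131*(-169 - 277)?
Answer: 498915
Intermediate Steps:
440489 - 131*(-169 - 277) = 440489 - 131*(-446) = 440489 + 58426 = 498915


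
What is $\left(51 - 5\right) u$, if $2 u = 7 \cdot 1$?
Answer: $161$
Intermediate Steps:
$u = \frac{7}{2}$ ($u = \frac{7 \cdot 1}{2} = \frac{1}{2} \cdot 7 = \frac{7}{2} \approx 3.5$)
$\left(51 - 5\right) u = \left(51 - 5\right) \frac{7}{2} = 46 \cdot \frac{7}{2} = 161$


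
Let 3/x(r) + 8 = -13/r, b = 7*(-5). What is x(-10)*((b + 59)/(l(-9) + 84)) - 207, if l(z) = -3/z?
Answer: -3511017/16951 ≈ -207.13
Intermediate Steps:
b = -35
x(r) = 3/(-8 - 13/r)
x(-10)*((b + 59)/(l(-9) + 84)) - 207 = (-3*(-10)/(13 + 8*(-10)))*((-35 + 59)/(-3/(-9) + 84)) - 207 = (-3*(-10)/(13 - 80))*(24/(-3*(-1/9) + 84)) - 207 = (-3*(-10)/(-67))*(24/(1/3 + 84)) - 207 = (-3*(-10)*(-1/67))*(24/(253/3)) - 207 = -720*3/(67*253) - 207 = -30/67*72/253 - 207 = -2160/16951 - 207 = -3511017/16951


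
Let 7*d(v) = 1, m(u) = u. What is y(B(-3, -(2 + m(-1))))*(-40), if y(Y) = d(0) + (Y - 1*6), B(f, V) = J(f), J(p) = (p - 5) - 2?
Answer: 4440/7 ≈ 634.29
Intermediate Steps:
J(p) = -7 + p (J(p) = (-5 + p) - 2 = -7 + p)
d(v) = ⅐ (d(v) = (⅐)*1 = ⅐)
B(f, V) = -7 + f
y(Y) = -41/7 + Y (y(Y) = ⅐ + (Y - 1*6) = ⅐ + (Y - 6) = ⅐ + (-6 + Y) = -41/7 + Y)
y(B(-3, -(2 + m(-1))))*(-40) = (-41/7 + (-7 - 3))*(-40) = (-41/7 - 10)*(-40) = -111/7*(-40) = 4440/7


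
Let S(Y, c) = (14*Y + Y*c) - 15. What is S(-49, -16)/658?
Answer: 83/658 ≈ 0.12614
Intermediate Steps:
S(Y, c) = -15 + 14*Y + Y*c
S(-49, -16)/658 = (-15 + 14*(-49) - 49*(-16))/658 = (-15 - 686 + 784)*(1/658) = 83*(1/658) = 83/658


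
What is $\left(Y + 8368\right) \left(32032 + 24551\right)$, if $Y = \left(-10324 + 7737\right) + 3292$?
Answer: $513377559$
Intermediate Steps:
$Y = 705$ ($Y = -2587 + 3292 = 705$)
$\left(Y + 8368\right) \left(32032 + 24551\right) = \left(705 + 8368\right) \left(32032 + 24551\right) = 9073 \cdot 56583 = 513377559$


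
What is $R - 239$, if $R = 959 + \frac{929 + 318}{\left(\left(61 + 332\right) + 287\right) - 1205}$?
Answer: $\frac{376753}{525} \approx 717.63$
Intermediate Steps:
$R = \frac{502228}{525}$ ($R = 959 + \frac{1247}{\left(393 + 287\right) - 1205} = 959 + \frac{1247}{680 - 1205} = 959 + \frac{1247}{-525} = 959 + 1247 \left(- \frac{1}{525}\right) = 959 - \frac{1247}{525} = \frac{502228}{525} \approx 956.63$)
$R - 239 = \frac{502228}{525} - 239 = \frac{376753}{525}$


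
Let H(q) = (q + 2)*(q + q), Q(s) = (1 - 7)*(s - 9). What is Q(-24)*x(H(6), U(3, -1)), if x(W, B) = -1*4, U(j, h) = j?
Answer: -792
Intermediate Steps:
Q(s) = 54 - 6*s (Q(s) = -6*(-9 + s) = 54 - 6*s)
H(q) = 2*q*(2 + q) (H(q) = (2 + q)*(2*q) = 2*q*(2 + q))
x(W, B) = -4
Q(-24)*x(H(6), U(3, -1)) = (54 - 6*(-24))*(-4) = (54 + 144)*(-4) = 198*(-4) = -792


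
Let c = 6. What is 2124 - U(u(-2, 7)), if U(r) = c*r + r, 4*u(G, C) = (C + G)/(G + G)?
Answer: 34019/16 ≈ 2126.2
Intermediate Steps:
u(G, C) = (C + G)/(8*G) (u(G, C) = ((C + G)/(G + G))/4 = ((C + G)/((2*G)))/4 = ((C + G)*(1/(2*G)))/4 = ((C + G)/(2*G))/4 = (C + G)/(8*G))
U(r) = 7*r (U(r) = 6*r + r = 7*r)
2124 - U(u(-2, 7)) = 2124 - 7*(⅛)*(7 - 2)/(-2) = 2124 - 7*(⅛)*(-½)*5 = 2124 - 7*(-5)/16 = 2124 - 1*(-35/16) = 2124 + 35/16 = 34019/16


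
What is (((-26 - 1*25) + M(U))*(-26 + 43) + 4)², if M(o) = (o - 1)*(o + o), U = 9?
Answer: 2512225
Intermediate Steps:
M(o) = 2*o*(-1 + o) (M(o) = (-1 + o)*(2*o) = 2*o*(-1 + o))
(((-26 - 1*25) + M(U))*(-26 + 43) + 4)² = (((-26 - 1*25) + 2*9*(-1 + 9))*(-26 + 43) + 4)² = (((-26 - 25) + 2*9*8)*17 + 4)² = ((-51 + 144)*17 + 4)² = (93*17 + 4)² = (1581 + 4)² = 1585² = 2512225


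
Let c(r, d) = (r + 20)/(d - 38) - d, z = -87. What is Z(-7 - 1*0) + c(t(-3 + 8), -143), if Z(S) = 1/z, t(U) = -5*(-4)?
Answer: 2248160/15747 ≈ 142.77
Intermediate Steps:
t(U) = 20
c(r, d) = -d + (20 + r)/(-38 + d) (c(r, d) = (20 + r)/(-38 + d) - d = -d + (20 + r)/(-38 + d))
Z(S) = -1/87 (Z(S) = 1/(-87) = -1/87)
Z(-7 - 1*0) + c(t(-3 + 8), -143) = -1/87 + (20 + 20 - 1*(-143)² + 38*(-143))/(-38 - 143) = -1/87 + (20 + 20 - 1*20449 - 5434)/(-181) = -1/87 - (20 + 20 - 20449 - 5434)/181 = -1/87 - 1/181*(-25843) = -1/87 + 25843/181 = 2248160/15747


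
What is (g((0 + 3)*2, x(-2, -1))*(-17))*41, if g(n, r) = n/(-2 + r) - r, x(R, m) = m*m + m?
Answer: 2091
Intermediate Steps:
x(R, m) = m + m² (x(R, m) = m² + m = m + m²)
g(n, r) = -r + n/(-2 + r) (g(n, r) = n/(-2 + r) - r = -r + n/(-2 + r))
(g((0 + 3)*2, x(-2, -1))*(-17))*41 = ((((0 + 3)*2 - (-(1 - 1))² + 2*(-(1 - 1)))/(-2 - (1 - 1)))*(-17))*41 = (((3*2 - (-1*0)² + 2*(-1*0))/(-2 - 1*0))*(-17))*41 = (((6 - 1*0² + 2*0)/(-2 + 0))*(-17))*41 = (((6 - 1*0 + 0)/(-2))*(-17))*41 = (-(6 + 0 + 0)/2*(-17))*41 = (-½*6*(-17))*41 = -3*(-17)*41 = 51*41 = 2091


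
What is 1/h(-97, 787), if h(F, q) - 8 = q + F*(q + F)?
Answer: -1/66135 ≈ -1.5121e-5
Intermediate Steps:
h(F, q) = 8 + q + F*(F + q) (h(F, q) = 8 + (q + F*(q + F)) = 8 + (q + F*(F + q)) = 8 + q + F*(F + q))
1/h(-97, 787) = 1/(8 + 787 + (-97)² - 97*787) = 1/(8 + 787 + 9409 - 76339) = 1/(-66135) = -1/66135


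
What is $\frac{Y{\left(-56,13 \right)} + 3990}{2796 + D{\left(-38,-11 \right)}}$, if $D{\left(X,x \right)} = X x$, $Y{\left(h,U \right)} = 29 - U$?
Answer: $\frac{2003}{1607} \approx 1.2464$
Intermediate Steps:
$\frac{Y{\left(-56,13 \right)} + 3990}{2796 + D{\left(-38,-11 \right)}} = \frac{\left(29 - 13\right) + 3990}{2796 - -418} = \frac{\left(29 - 13\right) + 3990}{2796 + 418} = \frac{16 + 3990}{3214} = 4006 \cdot \frac{1}{3214} = \frac{2003}{1607}$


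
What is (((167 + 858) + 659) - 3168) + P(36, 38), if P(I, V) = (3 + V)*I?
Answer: -8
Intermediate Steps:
P(I, V) = I*(3 + V)
(((167 + 858) + 659) - 3168) + P(36, 38) = (((167 + 858) + 659) - 3168) + 36*(3 + 38) = ((1025 + 659) - 3168) + 36*41 = (1684 - 3168) + 1476 = -1484 + 1476 = -8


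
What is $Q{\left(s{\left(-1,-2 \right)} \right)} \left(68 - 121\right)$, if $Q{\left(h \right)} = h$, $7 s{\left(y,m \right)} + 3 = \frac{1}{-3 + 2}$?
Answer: $\frac{212}{7} \approx 30.286$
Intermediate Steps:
$s{\left(y,m \right)} = - \frac{4}{7}$ ($s{\left(y,m \right)} = - \frac{3}{7} + \frac{1}{7 \left(-3 + 2\right)} = - \frac{3}{7} + \frac{1}{7 \left(-1\right)} = - \frac{3}{7} + \frac{1}{7} \left(-1\right) = - \frac{3}{7} - \frac{1}{7} = - \frac{4}{7}$)
$Q{\left(s{\left(-1,-2 \right)} \right)} \left(68 - 121\right) = - \frac{4 \left(68 - 121\right)}{7} = \left(- \frac{4}{7}\right) \left(-53\right) = \frac{212}{7}$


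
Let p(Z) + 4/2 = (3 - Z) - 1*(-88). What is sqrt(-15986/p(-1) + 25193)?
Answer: 2*sqrt(1407115)/15 ≈ 158.16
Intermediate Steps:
p(Z) = 89 - Z (p(Z) = -2 + ((3 - Z) - 1*(-88)) = -2 + ((3 - Z) + 88) = -2 + (91 - Z) = 89 - Z)
sqrt(-15986/p(-1) + 25193) = sqrt(-15986/(89 - 1*(-1)) + 25193) = sqrt(-15986/(89 + 1) + 25193) = sqrt(-15986/90 + 25193) = sqrt(-15986*1/90 + 25193) = sqrt(-7993/45 + 25193) = sqrt(1125692/45) = 2*sqrt(1407115)/15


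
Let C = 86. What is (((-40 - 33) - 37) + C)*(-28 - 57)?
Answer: 2040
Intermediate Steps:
(((-40 - 33) - 37) + C)*(-28 - 57) = (((-40 - 33) - 37) + 86)*(-28 - 57) = ((-73 - 37) + 86)*(-85) = (-110 + 86)*(-85) = -24*(-85) = 2040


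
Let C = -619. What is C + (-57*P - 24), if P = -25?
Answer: 782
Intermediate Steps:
C + (-57*P - 24) = -619 + (-57*(-25) - 24) = -619 + (1425 - 24) = -619 + 1401 = 782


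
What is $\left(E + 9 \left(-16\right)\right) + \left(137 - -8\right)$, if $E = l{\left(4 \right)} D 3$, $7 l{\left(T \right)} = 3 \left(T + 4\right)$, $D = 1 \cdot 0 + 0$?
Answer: $1$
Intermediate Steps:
$D = 0$ ($D = 0 + 0 = 0$)
$l{\left(T \right)} = \frac{12}{7} + \frac{3 T}{7}$ ($l{\left(T \right)} = \frac{3 \left(T + 4\right)}{7} = \frac{3 \left(4 + T\right)}{7} = \frac{12 + 3 T}{7} = \frac{12}{7} + \frac{3 T}{7}$)
$E = 0$ ($E = \left(\frac{12}{7} + \frac{3}{7} \cdot 4\right) 0 \cdot 3 = \left(\frac{12}{7} + \frac{12}{7}\right) 0 \cdot 3 = \frac{24}{7} \cdot 0 \cdot 3 = 0 \cdot 3 = 0$)
$\left(E + 9 \left(-16\right)\right) + \left(137 - -8\right) = \left(0 + 9 \left(-16\right)\right) + \left(137 - -8\right) = \left(0 - 144\right) + \left(137 + 8\right) = -144 + 145 = 1$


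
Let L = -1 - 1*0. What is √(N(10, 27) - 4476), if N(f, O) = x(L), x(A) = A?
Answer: 11*I*√37 ≈ 66.91*I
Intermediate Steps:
L = -1 (L = -1 + 0 = -1)
N(f, O) = -1
√(N(10, 27) - 4476) = √(-1 - 4476) = √(-4477) = 11*I*√37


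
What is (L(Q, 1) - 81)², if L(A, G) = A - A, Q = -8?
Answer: 6561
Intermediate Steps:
L(A, G) = 0
(L(Q, 1) - 81)² = (0 - 81)² = (-81)² = 6561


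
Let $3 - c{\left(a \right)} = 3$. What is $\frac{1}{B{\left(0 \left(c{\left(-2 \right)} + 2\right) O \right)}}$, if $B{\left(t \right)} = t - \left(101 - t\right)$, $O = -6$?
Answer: $- \frac{1}{101} \approx -0.009901$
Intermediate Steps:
$c{\left(a \right)} = 0$ ($c{\left(a \right)} = 3 - 3 = 0$)
$B{\left(t \right)} = -101 + 2 t$ ($B{\left(t \right)} = t + \left(-101 + t\right) = -101 + 2 t$)
$\frac{1}{B{\left(0 \left(c{\left(-2 \right)} + 2\right) O \right)}} = \frac{1}{-101 + 2 \cdot 0 \left(0 + 2\right) \left(-6\right)} = \frac{1}{-101 + 2 \cdot 0 \cdot 2 \left(-6\right)} = \frac{1}{-101 + 2 \cdot 0 \left(-6\right)} = \frac{1}{-101 + 2 \cdot 0} = \frac{1}{-101 + 0} = \frac{1}{-101} = - \frac{1}{101}$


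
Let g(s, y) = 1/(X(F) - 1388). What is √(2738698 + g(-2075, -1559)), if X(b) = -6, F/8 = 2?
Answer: √5321936545334/1394 ≈ 1654.9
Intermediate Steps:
F = 16 (F = 8*2 = 16)
g(s, y) = -1/1394 (g(s, y) = 1/(-6 - 1388) = 1/(-1394) = -1/1394)
√(2738698 + g(-2075, -1559)) = √(2738698 - 1/1394) = √(3817745011/1394) = √5321936545334/1394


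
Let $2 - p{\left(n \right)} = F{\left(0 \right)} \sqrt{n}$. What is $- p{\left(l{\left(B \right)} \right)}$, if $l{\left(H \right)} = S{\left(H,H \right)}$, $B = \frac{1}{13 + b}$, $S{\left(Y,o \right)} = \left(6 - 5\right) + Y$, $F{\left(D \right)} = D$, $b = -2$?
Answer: $-2$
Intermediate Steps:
$S{\left(Y,o \right)} = 1 + Y$ ($S{\left(Y,o \right)} = \left(6 - 5\right) + Y = 1 + Y$)
$B = \frac{1}{11}$ ($B = \frac{1}{13 - 2} = \frac{1}{11} \approx 0.090909$)
$l{\left(H \right)} = 1 + H$
$p{\left(n \right)} = 2$ ($p{\left(n \right)} = 2 - 0 \sqrt{n} = 2 - 0 = 2 + 0 = 2$)
$- p{\left(l{\left(B \right)} \right)} = \left(-1\right) 2 = -2$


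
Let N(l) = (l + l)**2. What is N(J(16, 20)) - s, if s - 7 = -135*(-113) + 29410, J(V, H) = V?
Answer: -43648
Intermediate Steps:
N(l) = 4*l**2 (N(l) = (2*l)**2 = 4*l**2)
s = 44672 (s = 7 + (-135*(-113) + 29410) = 7 + (15255 + 29410) = 7 + 44665 = 44672)
N(J(16, 20)) - s = 4*16**2 - 1*44672 = 4*256 - 44672 = 1024 - 44672 = -43648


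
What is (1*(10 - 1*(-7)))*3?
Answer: 51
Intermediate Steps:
(1*(10 - 1*(-7)))*3 = (1*(10 + 7))*3 = (1*17)*3 = 17*3 = 51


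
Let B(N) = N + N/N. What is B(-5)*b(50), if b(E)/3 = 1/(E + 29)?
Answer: -12/79 ≈ -0.15190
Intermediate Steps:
B(N) = 1 + N (B(N) = N + 1 = 1 + N)
b(E) = 3/(29 + E) (b(E) = 3/(E + 29) = 3/(29 + E))
B(-5)*b(50) = (1 - 5)*(3/(29 + 50)) = -12/79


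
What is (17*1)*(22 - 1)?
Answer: 357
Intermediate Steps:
(17*1)*(22 - 1) = 17*21 = 357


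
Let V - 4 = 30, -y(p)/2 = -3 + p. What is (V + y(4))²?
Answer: 1024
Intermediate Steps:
y(p) = 6 - 2*p (y(p) = -2*(-3 + p) = 6 - 2*p)
V = 34 (V = 4 + 30 = 34)
(V + y(4))² = (34 + (6 - 2*4))² = (34 + (6 - 8))² = (34 - 2)² = 32² = 1024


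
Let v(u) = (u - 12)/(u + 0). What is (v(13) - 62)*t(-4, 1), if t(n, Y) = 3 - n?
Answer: -5635/13 ≈ -433.46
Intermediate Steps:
v(u) = (-12 + u)/u
(v(13) - 62)*t(-4, 1) = ((-12 + 13)/13 - 62)*(3 - 1*(-4)) = ((1/13)*1 - 62)*(3 + 4) = (1/13 - 62)*7 = -805/13*7 = -5635/13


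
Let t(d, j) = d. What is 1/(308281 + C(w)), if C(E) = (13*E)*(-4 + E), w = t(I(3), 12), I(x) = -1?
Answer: 1/308346 ≈ 3.2431e-6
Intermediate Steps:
w = -1
C(E) = 13*E*(-4 + E)
1/(308281 + C(w)) = 1/(308281 + 13*(-1)*(-4 - 1)) = 1/(308281 + 13*(-1)*(-5)) = 1/(308281 + 65) = 1/308346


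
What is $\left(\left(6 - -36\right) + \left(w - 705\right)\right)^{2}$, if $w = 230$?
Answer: $187489$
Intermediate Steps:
$\left(\left(6 - -36\right) + \left(w - 705\right)\right)^{2} = \left(\left(6 - -36\right) + \left(230 - 705\right)\right)^{2} = \left(\left(6 + 36\right) + \left(230 - 705\right)\right)^{2} = \left(42 - 475\right)^{2} = \left(-433\right)^{2} = 187489$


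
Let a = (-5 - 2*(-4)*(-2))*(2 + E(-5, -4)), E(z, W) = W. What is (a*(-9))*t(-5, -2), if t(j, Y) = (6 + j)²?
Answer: -378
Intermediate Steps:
a = 42 (a = (-5 - 2*(-4)*(-2))*(2 - 4) = (-5 + 8*(-2))*(-2) = (-5 - 16)*(-2) = -21*(-2) = 42)
(a*(-9))*t(-5, -2) = (42*(-9))*(6 - 5)² = -378*1² = -378*1 = -378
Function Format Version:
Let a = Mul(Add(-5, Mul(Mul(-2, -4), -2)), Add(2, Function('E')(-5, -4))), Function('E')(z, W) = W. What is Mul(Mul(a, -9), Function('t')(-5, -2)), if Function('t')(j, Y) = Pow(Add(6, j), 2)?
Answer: -378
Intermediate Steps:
a = 42 (a = Mul(Add(-5, Mul(Mul(-2, -4), -2)), Add(2, -4)) = Mul(Add(-5, Mul(8, -2)), -2) = Mul(Add(-5, -16), -2) = Mul(-21, -2) = 42)
Mul(Mul(a, -9), Function('t')(-5, -2)) = Mul(Mul(42, -9), Pow(Add(6, -5), 2)) = Mul(-378, Pow(1, 2)) = Mul(-378, 1) = -378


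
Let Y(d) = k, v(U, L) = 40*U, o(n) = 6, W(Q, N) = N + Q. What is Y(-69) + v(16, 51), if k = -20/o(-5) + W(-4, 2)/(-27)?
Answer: 17192/27 ≈ 636.74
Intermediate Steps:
k = -88/27 (k = -20/6 + (2 - 4)/(-27) = -20*⅙ - 2*(-1/27) = -10/3 + 2/27 = -88/27 ≈ -3.2593)
Y(d) = -88/27
Y(-69) + v(16, 51) = -88/27 + 40*16 = -88/27 + 640 = 17192/27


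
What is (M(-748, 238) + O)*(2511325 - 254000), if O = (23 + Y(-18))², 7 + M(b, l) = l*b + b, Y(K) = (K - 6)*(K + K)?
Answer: 1372431026750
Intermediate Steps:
Y(K) = 2*K*(-6 + K) (Y(K) = (-6 + K)*(2*K) = 2*K*(-6 + K))
M(b, l) = -7 + b + b*l (M(b, l) = -7 + (l*b + b) = -7 + (b*l + b) = -7 + (b + b*l) = -7 + b + b*l)
O = 786769 (O = (23 + 2*(-18)*(-6 - 18))² = (23 + 2*(-18)*(-24))² = (23 + 864)² = 887² = 786769)
(M(-748, 238) + O)*(2511325 - 254000) = ((-7 - 748 - 748*238) + 786769)*(2511325 - 254000) = ((-7 - 748 - 178024) + 786769)*2257325 = (-178779 + 786769)*2257325 = 607990*2257325 = 1372431026750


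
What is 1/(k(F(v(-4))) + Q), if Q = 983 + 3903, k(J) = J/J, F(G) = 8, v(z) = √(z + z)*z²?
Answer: 1/4887 ≈ 0.00020462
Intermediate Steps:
v(z) = √2*z^(5/2) (v(z) = √(2*z)*z² = (√2*√z)*z² = √2*z^(5/2))
k(J) = 1
Q = 4886
1/(k(F(v(-4))) + Q) = 1/(1 + 4886) = 1/4887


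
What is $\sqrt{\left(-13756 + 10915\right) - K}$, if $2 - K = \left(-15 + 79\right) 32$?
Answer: $i \sqrt{795} \approx 28.196 i$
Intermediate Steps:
$K = -2046$ ($K = 2 - \left(-15 + 79\right) 32 = 2 - 64 \cdot 32 = 2 - 2048 = -2046$)
$\sqrt{\left(-13756 + 10915\right) - K} = \sqrt{\left(-13756 + 10915\right) - -2046} = \sqrt{-2841 + 2046} = \sqrt{-795} = i \sqrt{795}$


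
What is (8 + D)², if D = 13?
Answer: 441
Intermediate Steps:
(8 + D)² = (8 + 13)² = 21² = 441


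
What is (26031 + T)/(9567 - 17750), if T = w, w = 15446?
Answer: -41477/8183 ≈ -5.0687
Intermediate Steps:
T = 15446
(26031 + T)/(9567 - 17750) = (26031 + 15446)/(9567 - 17750) = 41477/(-8183) = 41477*(-1/8183) = -41477/8183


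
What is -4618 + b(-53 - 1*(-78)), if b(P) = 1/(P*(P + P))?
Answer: -5772499/1250 ≈ -4618.0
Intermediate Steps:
b(P) = 1/(2*P**2) (b(P) = 1/(P*(2*P)) = 1/(2*P**2))
-4618 + b(-53 - 1*(-78)) = -4618 + 1/(2*(-53 - 1*(-78))**2) = -4618 + 1/(2*(-53 + 78)**2) = -4618 + (1/2)/25**2 = -4618 + (1/2)*(1/625) = -4618 + 1/1250 = -5772499/1250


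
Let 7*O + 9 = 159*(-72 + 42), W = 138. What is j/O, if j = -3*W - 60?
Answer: 1106/1593 ≈ 0.69429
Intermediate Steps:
O = -4779/7 (O = -9/7 + (159*(-72 + 42))/7 = -9/7 + (159*(-30))/7 = -9/7 + (⅐)*(-4770) = -9/7 - 4770/7 = -4779/7 ≈ -682.71)
j = -474 (j = -3*138 - 60 = -414 - 60 = -474)
j/O = -474/(-4779/7) = -474*(-7/4779) = 1106/1593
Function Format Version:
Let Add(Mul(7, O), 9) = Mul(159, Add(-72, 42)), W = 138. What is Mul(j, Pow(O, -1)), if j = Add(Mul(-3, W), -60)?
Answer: Rational(1106, 1593) ≈ 0.69429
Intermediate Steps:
O = Rational(-4779, 7) (O = Add(Rational(-9, 7), Mul(Rational(1, 7), Mul(159, Add(-72, 42)))) = Add(Rational(-9, 7), Mul(Rational(1, 7), Mul(159, -30))) = Add(Rational(-9, 7), Mul(Rational(1, 7), -4770)) = Add(Rational(-9, 7), Rational(-4770, 7)) = Rational(-4779, 7) ≈ -682.71)
j = -474 (j = Add(Mul(-3, 138), -60) = Add(-414, -60) = -474)
Mul(j, Pow(O, -1)) = Mul(-474, Pow(Rational(-4779, 7), -1)) = Mul(-474, Rational(-7, 4779)) = Rational(1106, 1593)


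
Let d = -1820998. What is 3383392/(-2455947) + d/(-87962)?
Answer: 2087332324001/108015005007 ≈ 19.324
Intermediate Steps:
3383392/(-2455947) + d/(-87962) = 3383392/(-2455947) - 1820998/(-87962) = 3383392*(-1/2455947) - 1820998*(-1/87962) = -3383392/2455947 + 910499/43981 = 2087332324001/108015005007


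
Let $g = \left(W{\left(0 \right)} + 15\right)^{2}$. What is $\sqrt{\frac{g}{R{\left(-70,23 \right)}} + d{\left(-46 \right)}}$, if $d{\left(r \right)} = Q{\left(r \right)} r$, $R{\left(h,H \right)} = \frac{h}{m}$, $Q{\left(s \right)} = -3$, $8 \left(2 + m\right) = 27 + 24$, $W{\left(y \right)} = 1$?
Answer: $\sqrt{122} \approx 11.045$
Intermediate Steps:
$m = \frac{35}{8}$ ($m = -2 + \frac{27 + 24}{8} = -2 + \frac{1}{8} \cdot 51 = -2 + \frac{51}{8} = \frac{35}{8} \approx 4.375$)
$R{\left(h,H \right)} = \frac{8 h}{35}$ ($R{\left(h,H \right)} = \frac{h}{\frac{35}{8}} = h \frac{8}{35} = \frac{8 h}{35}$)
$d{\left(r \right)} = - 3 r$
$g = 256$ ($g = \left(1 + 15\right)^{2} = 16^{2} = 256$)
$\sqrt{\frac{g}{R{\left(-70,23 \right)}} + d{\left(-46 \right)}} = \sqrt{\frac{256}{\frac{8}{35} \left(-70\right)} - -138} = \sqrt{\frac{256}{-16} + 138} = \sqrt{256 \left(- \frac{1}{16}\right) + 138} = \sqrt{-16 + 138} = \sqrt{122}$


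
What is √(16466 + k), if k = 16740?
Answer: √33206 ≈ 182.23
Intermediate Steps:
√(16466 + k) = √(16466 + 16740) = √33206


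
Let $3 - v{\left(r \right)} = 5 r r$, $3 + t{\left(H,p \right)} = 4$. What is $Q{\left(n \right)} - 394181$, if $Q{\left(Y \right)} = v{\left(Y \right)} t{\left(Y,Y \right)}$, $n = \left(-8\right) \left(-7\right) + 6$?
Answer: $-413398$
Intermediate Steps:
$t{\left(H,p \right)} = 1$ ($t{\left(H,p \right)} = -3 + 4 = 1$)
$v{\left(r \right)} = 3 - 5 r^{2}$ ($v{\left(r \right)} = 3 - 5 r r = 3 - 5 r^{2}$)
$n = 62$ ($n = 56 + 6 = 62$)
$Q{\left(Y \right)} = 3 - 5 Y^{2}$ ($Q{\left(Y \right)} = \left(3 - 5 Y^{2}\right) 1 = 3 - 5 Y^{2}$)
$Q{\left(n \right)} - 394181 = \left(3 - 5 \cdot 62^{2}\right) - 394181 = \left(3 - 19220\right) - 394181 = -19217 - 394181 = -413398$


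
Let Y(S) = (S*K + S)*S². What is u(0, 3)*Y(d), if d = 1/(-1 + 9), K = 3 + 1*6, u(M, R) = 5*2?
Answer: 25/128 ≈ 0.19531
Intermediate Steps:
u(M, R) = 10
K = 9 (K = 3 + 6 = 9)
d = ⅛ (d = 1/8 = ⅛ ≈ 0.12500)
Y(S) = 10*S³ (Y(S) = (S*9 + S)*S² = (9*S + S)*S² = (10*S)*S² = 10*S³)
u(0, 3)*Y(d) = 10*(10*(⅛)³) = 10*(10*(1/512)) = 10*(5/256) = 25/128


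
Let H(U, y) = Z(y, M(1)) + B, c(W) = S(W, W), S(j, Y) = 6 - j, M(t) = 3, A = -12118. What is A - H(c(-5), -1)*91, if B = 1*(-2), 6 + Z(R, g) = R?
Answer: -11299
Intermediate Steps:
c(W) = 6 - W
Z(R, g) = -6 + R
B = -2
H(U, y) = -8 + y (H(U, y) = (-6 + y) - 2 = -8 + y)
A - H(c(-5), -1)*91 = -12118 - (-8 - 1)*91 = -12118 - (-9)*91 = -12118 - 1*(-819) = -12118 + 819 = -11299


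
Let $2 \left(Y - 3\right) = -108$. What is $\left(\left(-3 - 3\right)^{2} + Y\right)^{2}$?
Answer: $225$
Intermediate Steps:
$Y = -51$ ($Y = 3 + \frac{1}{2} \left(-108\right) = 3 - 54 = -51$)
$\left(\left(-3 - 3\right)^{2} + Y\right)^{2} = \left(\left(-3 - 3\right)^{2} - 51\right)^{2} = \left(\left(-6\right)^{2} - 51\right)^{2} = \left(36 - 51\right)^{2} = \left(-15\right)^{2} = 225$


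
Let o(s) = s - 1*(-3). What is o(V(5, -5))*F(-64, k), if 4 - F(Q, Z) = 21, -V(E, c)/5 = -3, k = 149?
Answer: -306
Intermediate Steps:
V(E, c) = 15 (V(E, c) = -5*(-3) = 15)
F(Q, Z) = -17 (F(Q, Z) = 4 - 1*21 = 4 - 21 = -17)
o(s) = 3 + s (o(s) = s + 3 = 3 + s)
o(V(5, -5))*F(-64, k) = (3 + 15)*(-17) = 18*(-17) = -306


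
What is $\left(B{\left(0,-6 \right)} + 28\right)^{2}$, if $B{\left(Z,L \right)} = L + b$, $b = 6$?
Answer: $784$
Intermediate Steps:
$B{\left(Z,L \right)} = 6 + L$ ($B{\left(Z,L \right)} = L + 6 = 6 + L$)
$\left(B{\left(0,-6 \right)} + 28\right)^{2} = \left(\left(6 - 6\right) + 28\right)^{2} = \left(0 + 28\right)^{2} = 28^{2} = 784$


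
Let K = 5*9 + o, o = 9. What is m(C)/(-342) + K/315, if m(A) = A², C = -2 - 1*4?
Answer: 44/665 ≈ 0.066165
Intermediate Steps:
C = -6 (C = -2 - 4 = -6)
K = 54 (K = 5*9 + 9 = 45 + 9 = 54)
m(C)/(-342) + K/315 = (-6)²/(-342) + 54/315 = 36*(-1/342) + 54*(1/315) = -2/19 + 6/35 = 44/665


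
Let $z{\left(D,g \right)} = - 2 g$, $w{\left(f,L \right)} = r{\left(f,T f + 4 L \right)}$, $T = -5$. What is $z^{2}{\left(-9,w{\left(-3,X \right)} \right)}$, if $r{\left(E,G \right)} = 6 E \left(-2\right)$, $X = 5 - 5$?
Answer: $5184$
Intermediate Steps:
$X = 0$
$r{\left(E,G \right)} = - 12 E$
$w{\left(f,L \right)} = - 12 f$
$z^{2}{\left(-9,w{\left(-3,X \right)} \right)} = \left(- 2 \left(\left(-12\right) \left(-3\right)\right)\right)^{2} = \left(\left(-2\right) 36\right)^{2} = \left(-72\right)^{2} = 5184$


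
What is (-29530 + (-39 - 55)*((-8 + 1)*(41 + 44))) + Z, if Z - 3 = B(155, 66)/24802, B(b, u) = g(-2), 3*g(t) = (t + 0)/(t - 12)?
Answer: 13751791327/520842 ≈ 26403.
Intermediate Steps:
g(t) = t/(3*(-12 + t)) (g(t) = ((t + 0)/(t - 12))/3 = (t/(-12 + t))/3 = t/(3*(-12 + t)))
B(b, u) = 1/21 (B(b, u) = (1/3)*(-2)/(-12 - 2) = (1/3)*(-2)/(-14) = (1/3)*(-2)*(-1/14) = 1/21)
Z = 1562527/520842 (Z = 3 + (1/21)/24802 = 3 + (1/21)*(1/24802) = 3 + 1/520842 = 1562527/520842 ≈ 3.0000)
(-29530 + (-39 - 55)*((-8 + 1)*(41 + 44))) + Z = (-29530 + (-39 - 55)*((-8 + 1)*(41 + 44))) + 1562527/520842 = (-29530 - (-658)*85) + 1562527/520842 = (-29530 - 94*(-595)) + 1562527/520842 = (-29530 + 55930) + 1562527/520842 = 26400 + 1562527/520842 = 13751791327/520842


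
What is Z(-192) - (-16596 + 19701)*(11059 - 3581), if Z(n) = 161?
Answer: -23219029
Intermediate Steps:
Z(-192) - (-16596 + 19701)*(11059 - 3581) = 161 - (-16596 + 19701)*(11059 - 3581) = 161 - 3105*7478 = 161 - 1*23219190 = 161 - 23219190 = -23219029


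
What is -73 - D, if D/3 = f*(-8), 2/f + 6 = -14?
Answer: -377/5 ≈ -75.400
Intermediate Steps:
f = -⅒ (f = 2/(-6 - 14) = 2/(-20) = 2*(-1/20) = -⅒ ≈ -0.10000)
D = 12/5 (D = 3*(-⅒*(-8)) = 3*(⅘) = 12/5 ≈ 2.4000)
-73 - D = -73 - 1*12/5 = -73 - 12/5 = -377/5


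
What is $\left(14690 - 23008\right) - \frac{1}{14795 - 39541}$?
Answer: $- \frac{205837227}{24746} \approx -8318.0$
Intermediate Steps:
$\left(14690 - 23008\right) - \frac{1}{14795 - 39541} = \left(14690 - 23008\right) - \frac{1}{-24746} = -8318 - - \frac{1}{24746} = -8318 + \frac{1}{24746} = - \frac{205837227}{24746}$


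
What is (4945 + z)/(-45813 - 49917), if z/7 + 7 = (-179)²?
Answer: -229183/95730 ≈ -2.3941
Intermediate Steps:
z = 224238 (z = -49 + 7*(-179)² = -49 + 7*32041 = -49 + 224287 = 224238)
(4945 + z)/(-45813 - 49917) = (4945 + 224238)/(-45813 - 49917) = 229183/(-95730) = 229183*(-1/95730) = -229183/95730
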